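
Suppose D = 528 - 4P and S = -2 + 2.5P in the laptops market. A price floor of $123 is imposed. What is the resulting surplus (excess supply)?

Equilibrium price would be P* = 1060/13, so the floor at 123 binds.
At P = 123: D = 36, S = 305.5.
Surplus = 305.5 − 36 = 269.5.

Surplus = 269.5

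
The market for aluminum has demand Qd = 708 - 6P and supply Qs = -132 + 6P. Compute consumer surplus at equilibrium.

Consumer surplus = 6912

Equilibrium: 708 - 6P = -132 + 6P gives P* = 70, Q* = 288.
Demand choke price (Qd = 0): P = 118.
CS = ½(118 − 70)(288) = 6912.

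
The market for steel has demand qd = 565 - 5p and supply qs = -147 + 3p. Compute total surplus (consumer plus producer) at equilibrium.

Equilibrium: 565 - 5p = -147 + 3p gives p* = 89, q* = 120.
Demand choke price: p = 113; supply starts at p = 49.
CS = ½(113 − 89)(120) = 1440; PS = ½(89 − 49)(120) = 2400.

Total surplus = 3840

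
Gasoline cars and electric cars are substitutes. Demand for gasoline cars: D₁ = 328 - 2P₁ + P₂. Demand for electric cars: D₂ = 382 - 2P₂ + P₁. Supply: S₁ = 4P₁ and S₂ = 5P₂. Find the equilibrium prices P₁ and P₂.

Market 1: 328 - 2P₁ + P₂ = 4P₁ → 6P₁ - P₂ = 328.
Market 2: 7P₂ - P₁ = 382.
Eliminating P₂: 7×(1) + 1×(2) gives 41P₁ = 2678, so P₁ = 2678/41.
Back-substitute into (2): P₂ = (382 + 1×2678/41) / 7 = 2620/41.

P₁ = 2678/41, P₂ = 2620/41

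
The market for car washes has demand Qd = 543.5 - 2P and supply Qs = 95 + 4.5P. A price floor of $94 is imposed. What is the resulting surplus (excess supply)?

Surplus = 162.5

Equilibrium price would be P* = 69, so the floor at 94 binds.
At P = 94: Qd = 355.5, Qs = 518.
Surplus = 518 − 355.5 = 162.5.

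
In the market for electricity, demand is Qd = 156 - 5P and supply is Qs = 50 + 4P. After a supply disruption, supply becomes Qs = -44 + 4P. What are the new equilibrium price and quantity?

P' = 200/9, Q' = 404/9

Original equilibrium: P* = 106/9, Q* = 874/9.
New equilibrium: 156 - 5P = -44 + 4P, so 200 = 9P and P' = 200/9; Q' = 156 − 5(200/9) = 404/9.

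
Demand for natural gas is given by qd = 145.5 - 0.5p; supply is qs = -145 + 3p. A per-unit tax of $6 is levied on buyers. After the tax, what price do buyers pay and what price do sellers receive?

Pre-tax equilibrium: p* = 83, q* = 104.
Tax on buyers shifts demand to qd = 145.5 − 0.5(p + 6) = 142.5 - 0.5p.
142.5 - 0.5p = -145 + 3p gives seller price ps = 575/7; buyers pay pb = 575/7 + 6 = 617/7.
New quantity: q = 145.5 − 0.5(617/7) = 710/7.

Buyers pay 617/7, sellers receive 575/7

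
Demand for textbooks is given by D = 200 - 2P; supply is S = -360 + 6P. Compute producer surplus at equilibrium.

Producer surplus = 300

Equilibrium: 200 - 2P = -360 + 6P gives P* = 70, Q* = 60.
Supply starts at P = 60 (where S = 0).
PS = ½(70 − 60)(60) = 300.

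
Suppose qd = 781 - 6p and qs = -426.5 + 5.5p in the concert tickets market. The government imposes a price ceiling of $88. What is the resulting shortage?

Equilibrium price would be p* = 105, so the ceiling at 88 binds.
At p = 88: qd = 781 − 6(88) = 253, qs = -426.5 + 5.5(88) = 57.5.
Shortage = 253 − 57.5 = 195.5.

Shortage = 195.5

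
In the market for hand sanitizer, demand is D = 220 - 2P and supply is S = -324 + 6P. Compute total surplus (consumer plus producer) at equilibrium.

Equilibrium: 220 - 2P = -324 + 6P gives P* = 68, Q* = 84.
Demand choke price: P = 110; supply starts at P = 54.
CS = ½(110 − 68)(84) = 1764; PS = ½(68 − 54)(84) = 588.

Total surplus = 2352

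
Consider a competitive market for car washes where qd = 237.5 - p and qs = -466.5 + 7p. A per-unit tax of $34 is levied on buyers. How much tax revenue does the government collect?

Tax revenue = 4071.5

Pre-tax equilibrium: p* = 88, q* = 149.5.
Tax on buyers shifts demand to qd = 237.5 − 1(p + 34) = 203.5 - p.
203.5 - p = -466.5 + 7p gives seller price ps = 83.75; buyers pay pb = 83.75 + 34 = 117.75.
New quantity: q = 237.5 − 1(117.75) = 119.75.
Revenue = 34 × 119.75 = 4071.5.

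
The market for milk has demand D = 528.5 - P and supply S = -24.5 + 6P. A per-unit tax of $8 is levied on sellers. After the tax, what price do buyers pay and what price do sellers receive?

Pre-tax equilibrium: P* = 79, Q* = 449.5.
Tax on sellers shifts supply to S = -24.5 + 6(P − 8) = -72.5 + 6P.
528.5 - P = -72.5 + 6P gives buyer price Pb = 601/7; sellers receive Ps = 601/7 − 8 = 545/7.
New quantity: Q = 528.5 − 1(601/7) = 6197/14.

Buyers pay 601/7, sellers receive 545/7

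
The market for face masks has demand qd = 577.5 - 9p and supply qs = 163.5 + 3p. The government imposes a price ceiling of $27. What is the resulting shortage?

Shortage = 90

Equilibrium price would be p* = 34.5, so the ceiling at 27 binds.
At p = 27: qd = 577.5 − 9(27) = 334.5, qs = 163.5 + 3(27) = 244.5.
Shortage = 334.5 − 244.5 = 90.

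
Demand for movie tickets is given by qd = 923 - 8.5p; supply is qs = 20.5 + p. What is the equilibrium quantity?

q* = 115.5

Set qd = qs: 923 - 8.5p = 20.5 + p.
902.5 = 9.5p, so p* = 95.
q* = 923 − 8.5(95) = 115.5.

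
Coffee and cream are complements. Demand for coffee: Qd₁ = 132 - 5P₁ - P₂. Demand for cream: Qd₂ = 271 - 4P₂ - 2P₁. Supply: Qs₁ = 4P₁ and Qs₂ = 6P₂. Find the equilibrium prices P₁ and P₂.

P₁ = 1049/88, P₂ = 2175/88

Market 1: 132 - 5P₁ - P₂ = 4P₁ → 9P₁ + P₂ = 132.
Market 2: 10P₂ + 2P₁ = 271.
Eliminating P₂: 10×(1) − 1×(2) gives 88P₁ = 1049, so P₁ = 1049/88.
Back-substitute into (2): P₂ = (271 − 2×1049/88) / 10 = 2175/88.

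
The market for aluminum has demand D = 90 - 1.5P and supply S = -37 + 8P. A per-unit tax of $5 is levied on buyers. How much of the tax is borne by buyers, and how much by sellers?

Buyers bear 80/19, sellers bear 15/19

Pre-tax equilibrium: P* = 254/19, Q* = 1329/19.
Tax on buyers shifts demand to D = 90 − 1.5(P + 5) = 82.5 - 1.5P.
82.5 - 1.5P = -37 + 8P gives seller price Ps = 239/19; buyers pay Pb = 239/19 + 5 = 334/19.
New quantity: Q = 90 − 1.5(334/19) = 1209/19.
Buyer burden = 334/19 − 254/19 = 80/19; seller burden = 254/19 − 239/19 = 15/19.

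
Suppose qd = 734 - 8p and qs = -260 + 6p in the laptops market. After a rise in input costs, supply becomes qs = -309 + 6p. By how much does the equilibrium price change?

Δp = 3.5

Original equilibrium: p* = 71, q* = 166.
New equilibrium: 734 - 8p = -309 + 6p, so 1043 = 14p and p' = 74.5; q' = 734 − 8(74.5) = 138.
Change in price: 74.5 − 71 = 3.5.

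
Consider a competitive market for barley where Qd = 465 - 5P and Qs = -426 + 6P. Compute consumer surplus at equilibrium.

Consumer surplus = 360

Equilibrium: 465 - 5P = -426 + 6P gives P* = 81, Q* = 60.
Demand choke price (Qd = 0): P = 93.
CS = ½(93 − 81)(60) = 360.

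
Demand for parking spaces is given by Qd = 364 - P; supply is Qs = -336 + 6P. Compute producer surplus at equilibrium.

Producer surplus = 5808

Equilibrium: 364 - P = -336 + 6P gives P* = 100, Q* = 264.
Supply starts at P = 56 (where Qs = 0).
PS = ½(100 − 56)(264) = 5808.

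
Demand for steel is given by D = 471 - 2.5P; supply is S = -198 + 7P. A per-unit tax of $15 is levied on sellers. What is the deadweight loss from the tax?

Pre-tax equilibrium: P* = 1338/19, Q* = 5604/19.
Tax on sellers shifts supply to S = -198 + 7(P − 15) = -303 + 7P.
471 - 2.5P = -303 + 7P gives buyer price Pb = 1548/19; sellers receive Ps = 1548/19 − 15 = 1263/19.
New quantity: Q = 471 − 2.5(1548/19) = 5079/19.
DWL = ½ × 15 × (5604/19 − 5079/19) = 7875/38.

Deadweight loss = 7875/38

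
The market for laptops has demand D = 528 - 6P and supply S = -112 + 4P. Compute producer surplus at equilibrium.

Equilibrium: 528 - 6P = -112 + 4P gives P* = 64, Q* = 144.
Supply starts at P = 28 (where S = 0).
PS = ½(64 − 28)(144) = 2592.

Producer surplus = 2592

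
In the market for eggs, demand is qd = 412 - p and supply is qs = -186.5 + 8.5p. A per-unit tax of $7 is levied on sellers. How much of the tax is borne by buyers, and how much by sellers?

Pre-tax equilibrium: p* = 63, q* = 349.
Tax on sellers shifts supply to qs = -186.5 + 8.5(p − 7) = -246 + 8.5p.
412 - p = -246 + 8.5p gives buyer price pb = 1316/19; sellers receive ps = 1316/19 − 7 = 1183/19.
New quantity: q = 412 − 1(1316/19) = 6512/19.
Buyer burden = 1316/19 − 63 = 119/19; seller burden = 63 − 1183/19 = 14/19.

Buyers bear 119/19, sellers bear 14/19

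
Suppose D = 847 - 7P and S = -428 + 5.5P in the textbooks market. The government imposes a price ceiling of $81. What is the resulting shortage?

Equilibrium price would be P* = 102, so the ceiling at 81 binds.
At P = 81: D = 847 − 7(81) = 280, S = -428 + 5.5(81) = 17.5.
Shortage = 280 − 17.5 = 262.5.

Shortage = 262.5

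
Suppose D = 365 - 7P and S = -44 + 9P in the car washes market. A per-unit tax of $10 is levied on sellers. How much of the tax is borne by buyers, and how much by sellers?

Buyers bear $5.625, sellers bear $4.375

Pre-tax equilibrium: P* = 25.5625, Q* = 186.0625.
Tax on sellers shifts supply to S = -44 + 9(P − 10) = -134 + 9P.
365 - 7P = -134 + 9P gives buyer price Pb = 31.1875; sellers receive Ps = 31.1875 − 10 = 21.1875.
New quantity: Q = 365 − 7(31.1875) = 146.6875.
Buyer burden = 31.1875 − 25.5625 = 5.625; seller burden = 25.5625 − 21.1875 = 4.375.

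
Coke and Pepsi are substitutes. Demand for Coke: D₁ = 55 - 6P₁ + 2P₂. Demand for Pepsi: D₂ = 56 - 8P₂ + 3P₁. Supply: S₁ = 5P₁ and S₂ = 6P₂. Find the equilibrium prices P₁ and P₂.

Market 1: 55 - 6P₁ + 2P₂ = 5P₁ → 11P₁ - 2P₂ = 55.
Market 2: 14P₂ - 3P₁ = 56.
Eliminating P₂: 14×(1) + 2×(2) gives 148P₁ = 882, so P₁ = 441/74.
Back-substitute into (2): P₂ = (56 + 3×441/74) / 14 = 781/148.

P₁ = 441/74, P₂ = 781/148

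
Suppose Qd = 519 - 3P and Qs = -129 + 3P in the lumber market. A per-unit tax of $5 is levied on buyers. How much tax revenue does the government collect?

Pre-tax equilibrium: P* = 108, Q* = 195.
Tax on buyers shifts demand to Qd = 519 − 3(P + 5) = 504 - 3P.
504 - 3P = -129 + 3P gives seller price Ps = 105.5; buyers pay Pb = 105.5 + 5 = 110.5.
New quantity: Q = 519 − 3(110.5) = 187.5.
Revenue = 5 × 187.5 = 937.5.

Tax revenue = 937.5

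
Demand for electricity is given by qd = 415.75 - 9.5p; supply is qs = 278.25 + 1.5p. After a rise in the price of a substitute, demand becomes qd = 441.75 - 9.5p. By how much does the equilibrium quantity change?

Δq = 39/11

Original equilibrium: p* = 12.5, q* = 297.
New equilibrium: 441.75 - 9.5p = 278.25 + 1.5p, so 163.5 = 11p and p' = 327/22; q' = 441.75 − 9.5(327/22) = 3306/11.
Change in quantity: 3306/11 − 297 = 39/11.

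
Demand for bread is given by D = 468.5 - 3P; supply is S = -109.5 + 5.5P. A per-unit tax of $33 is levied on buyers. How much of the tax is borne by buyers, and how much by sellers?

Buyers bear 363/17, sellers bear 198/17

Pre-tax equilibrium: P* = 68, Q* = 264.5.
Tax on buyers shifts demand to D = 468.5 − 3(P + 33) = 369.5 - 3P.
369.5 - 3P = -109.5 + 5.5P gives seller price Ps = 958/17; buyers pay Pb = 958/17 + 33 = 1519/17.
New quantity: Q = 468.5 − 3(1519/17) = 6815/34.
Buyer burden = 1519/17 − 68 = 363/17; seller burden = 68 − 958/17 = 198/17.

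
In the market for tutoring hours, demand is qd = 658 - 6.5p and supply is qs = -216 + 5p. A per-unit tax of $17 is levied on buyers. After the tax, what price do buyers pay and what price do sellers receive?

Buyers pay 1918/23, sellers receive 1527/23

Pre-tax equilibrium: p* = 76, q* = 164.
Tax on buyers shifts demand to qd = 658 − 6.5(p + 17) = 547.5 - 6.5p.
547.5 - 6.5p = -216 + 5p gives seller price ps = 1527/23; buyers pay pb = 1527/23 + 17 = 1918/23.
New quantity: q = 658 − 6.5(1918/23) = 2667/23.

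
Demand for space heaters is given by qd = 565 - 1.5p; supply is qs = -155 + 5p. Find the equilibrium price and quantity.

p* = 1440/13, q* = 5185/13

Set qd = qs: 565 - 1.5p = -155 + 5p.
720 = 6.5p, so p* = 1440/13.
q* = 565 − 1.5(1440/13) = 5185/13.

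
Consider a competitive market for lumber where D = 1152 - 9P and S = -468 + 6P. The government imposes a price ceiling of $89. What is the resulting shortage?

Shortage = 285

Equilibrium price would be P* = 108, so the ceiling at 89 binds.
At P = 89: D = 1152 − 9(89) = 351, S = -468 + 6(89) = 66.
Shortage = 351 − 66 = 285.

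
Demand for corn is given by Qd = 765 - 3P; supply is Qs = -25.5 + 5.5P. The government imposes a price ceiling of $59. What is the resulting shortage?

Equilibrium price would be P* = 93, so the ceiling at 59 binds.
At P = 59: Qd = 765 − 3(59) = 588, Qs = -25.5 + 5.5(59) = 299.
Shortage = 588 − 299 = 289.

Shortage = 289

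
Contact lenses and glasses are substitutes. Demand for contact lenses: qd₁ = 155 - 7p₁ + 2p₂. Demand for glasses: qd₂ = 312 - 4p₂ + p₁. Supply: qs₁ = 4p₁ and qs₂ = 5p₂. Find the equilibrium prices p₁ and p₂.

Market 1: 155 - 7p₁ + 2p₂ = 4p₁ → 11p₁ - 2p₂ = 155.
Market 2: 9p₂ - p₁ = 312.
Eliminating p₂: 9×(1) + 2×(2) gives 97p₁ = 2019, so p₁ = 2019/97.
Back-substitute into (2): p₂ = (312 + 1×2019/97) / 9 = 3587/97.

p₁ = 2019/97, p₂ = 3587/97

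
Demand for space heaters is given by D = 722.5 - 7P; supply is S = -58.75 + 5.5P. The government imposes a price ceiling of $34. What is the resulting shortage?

Equilibrium price would be P* = 62.5, so the ceiling at 34 binds.
At P = 34: D = 722.5 − 7(34) = 484.5, S = -58.75 + 5.5(34) = 128.25.
Shortage = 484.5 − 128.25 = 356.25.

Shortage = 356.25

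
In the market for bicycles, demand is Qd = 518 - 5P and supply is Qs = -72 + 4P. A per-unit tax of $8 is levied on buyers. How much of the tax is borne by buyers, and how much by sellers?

Buyers bear 32/9, sellers bear 40/9

Pre-tax equilibrium: P* = 590/9, Q* = 1712/9.
Tax on buyers shifts demand to Qd = 518 − 5(P + 8) = 478 - 5P.
478 - 5P = -72 + 4P gives seller price Ps = 550/9; buyers pay Pb = 550/9 + 8 = 622/9.
New quantity: Q = 518 − 5(622/9) = 1552/9.
Buyer burden = 622/9 − 590/9 = 32/9; seller burden = 590/9 − 550/9 = 40/9.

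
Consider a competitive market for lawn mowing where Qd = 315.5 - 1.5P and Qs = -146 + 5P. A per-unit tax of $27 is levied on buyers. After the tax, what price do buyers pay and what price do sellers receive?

Pre-tax equilibrium: P* = 71, Q* = 209.
Tax on buyers shifts demand to Qd = 315.5 − 1.5(P + 27) = 275 - 1.5P.
275 - 1.5P = -146 + 5P gives seller price Ps = 842/13; buyers pay Pb = 842/13 + 27 = 1193/13.
New quantity: Q = 315.5 − 1.5(1193/13) = 2312/13.

Buyers pay 1193/13, sellers receive 842/13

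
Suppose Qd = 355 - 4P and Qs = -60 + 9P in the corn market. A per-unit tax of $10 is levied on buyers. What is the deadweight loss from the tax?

Pre-tax equilibrium: P* = 415/13, Q* = 2955/13.
Tax on buyers shifts demand to Qd = 355 − 4(P + 10) = 315 - 4P.
315 - 4P = -60 + 9P gives seller price Ps = 375/13; buyers pay Pb = 375/13 + 10 = 505/13.
New quantity: Q = 355 − 4(505/13) = 2595/13.
DWL = ½ × 10 × (2955/13 − 2595/13) = 1800/13.

Deadweight loss = 1800/13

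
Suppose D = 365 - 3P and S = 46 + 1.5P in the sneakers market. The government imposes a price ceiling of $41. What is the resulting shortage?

Equilibrium price would be P* = 638/9, so the ceiling at 41 binds.
At P = 41: D = 365 − 3(41) = 242, S = 46 + 1.5(41) = 107.5.
Shortage = 242 − 107.5 = 134.5.

Shortage = 134.5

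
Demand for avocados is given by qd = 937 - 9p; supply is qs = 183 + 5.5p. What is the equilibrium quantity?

q* = 469

Set qd = qs: 937 - 9p = 183 + 5.5p.
754 = 14.5p, so p* = 52.
q* = 937 − 9(52) = 469.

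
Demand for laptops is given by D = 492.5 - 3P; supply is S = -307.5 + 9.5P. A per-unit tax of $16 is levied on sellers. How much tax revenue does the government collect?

Pre-tax equilibrium: P* = 64, Q* = 300.5.
Tax on sellers shifts supply to S = -307.5 + 9.5(P − 16) = -459.5 + 9.5P.
492.5 - 3P = -459.5 + 9.5P gives buyer price Pb = 76.16; sellers receive Ps = 76.16 − 16 = 60.16.
New quantity: Q = 492.5 − 3(76.16) = 264.02.
Revenue = 16 × 264.02 = 4224.32.

Tax revenue = 4224.32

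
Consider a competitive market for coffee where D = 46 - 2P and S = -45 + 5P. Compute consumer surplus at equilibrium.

Equilibrium: 46 - 2P = -45 + 5P gives P* = 13, Q* = 20.
Demand choke price (D = 0): P = 23.
CS = ½(23 − 13)(20) = 100.

Consumer surplus = 100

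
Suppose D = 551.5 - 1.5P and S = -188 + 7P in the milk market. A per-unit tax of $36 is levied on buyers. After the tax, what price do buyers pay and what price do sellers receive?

Pre-tax equilibrium: P* = 87, Q* = 421.
Tax on buyers shifts demand to D = 551.5 − 1.5(P + 36) = 497.5 - 1.5P.
497.5 - 1.5P = -188 + 7P gives seller price Ps = 1371/17; buyers pay Pb = 1371/17 + 36 = 1983/17.
New quantity: Q = 551.5 − 1.5(1983/17) = 6401/17.

Buyers pay 1983/17, sellers receive 1371/17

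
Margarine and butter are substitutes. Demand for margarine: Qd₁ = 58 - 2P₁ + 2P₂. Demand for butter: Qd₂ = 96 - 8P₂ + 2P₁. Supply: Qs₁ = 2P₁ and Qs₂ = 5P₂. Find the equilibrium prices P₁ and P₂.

P₁ = 473/24, P₂ = 125/12

Market 1: 58 - 2P₁ + 2P₂ = 2P₁ → 4P₁ - 2P₂ = 58.
Market 2: 13P₂ - 2P₁ = 96.
Eliminating P₂: 13×(1) + 2×(2) gives 48P₁ = 946, so P₁ = 473/24.
Back-substitute into (2): P₂ = (96 + 2×473/24) / 13 = 125/12.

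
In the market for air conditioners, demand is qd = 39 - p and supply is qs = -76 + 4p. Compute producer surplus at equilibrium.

Equilibrium: 39 - p = -76 + 4p gives p* = 23, q* = 16.
Supply starts at p = 19 (where qs = 0).
PS = ½(23 − 19)(16) = 32.

Producer surplus = 32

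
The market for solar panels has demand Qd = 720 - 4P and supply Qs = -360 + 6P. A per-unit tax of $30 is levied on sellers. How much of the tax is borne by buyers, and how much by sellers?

Buyers bear $18, sellers bear $12

Pre-tax equilibrium: P* = 108, Q* = 288.
Tax on sellers shifts supply to Qs = -360 + 6(P − 30) = -540 + 6P.
720 - 4P = -540 + 6P gives buyer price Pb = 126; sellers receive Ps = 126 − 30 = 96.
New quantity: Q = 720 − 4(126) = 216.
Buyer burden = 126 − 108 = 18; seller burden = 108 − 96 = 12.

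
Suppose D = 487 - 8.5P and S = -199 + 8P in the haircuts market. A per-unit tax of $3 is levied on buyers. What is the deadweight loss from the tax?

Pre-tax equilibrium: P* = 1372/33, Q* = 4409/33.
Tax on buyers shifts demand to D = 487 − 8.5(P + 3) = 461.5 - 8.5P.
461.5 - 8.5P = -199 + 8P gives seller price Ps = 1321/33; buyers pay Pb = 1321/33 + 3 = 1420/33.
New quantity: Q = 487 − 8.5(1420/33) = 4001/33.
DWL = ½ × 3 × (4409/33 − 4001/33) = 204/11.

Deadweight loss = 204/11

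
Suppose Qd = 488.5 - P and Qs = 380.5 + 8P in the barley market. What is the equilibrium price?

Set Qd = Qs: 488.5 - P = 380.5 + 8P.
108 = 9P, so P* = 12.
Q* = 488.5 − 1(12) = 476.5.

P* = 12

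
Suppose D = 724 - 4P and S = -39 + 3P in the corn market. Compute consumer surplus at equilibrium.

Equilibrium: 724 - 4P = -39 + 3P gives P* = 109, Q* = 288.
Demand choke price (D = 0): P = 181.
CS = ½(181 − 109)(288) = 10368.

Consumer surplus = 10368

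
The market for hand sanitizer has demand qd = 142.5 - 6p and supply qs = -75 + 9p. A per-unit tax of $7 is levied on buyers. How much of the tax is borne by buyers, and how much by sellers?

Pre-tax equilibrium: p* = 14.5, q* = 55.5.
Tax on buyers shifts demand to qd = 142.5 − 6(p + 7) = 100.5 - 6p.
100.5 - 6p = -75 + 9p gives seller price ps = 11.7; buyers pay pb = 11.7 + 7 = 18.7.
New quantity: q = 142.5 − 6(18.7) = 30.3.
Buyer burden = 18.7 − 14.5 = 4.2; seller burden = 14.5 − 11.7 = 2.8.

Buyers bear $4.2, sellers bear $2.8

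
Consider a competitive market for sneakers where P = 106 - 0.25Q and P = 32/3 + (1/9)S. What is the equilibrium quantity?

Set the two price expressions equal: 106 - 0.25Q = 32/3 + (1/9)Q.
286/3 = (13/36)Q, so Q* = 264.
P* = 106 − (0.25)(264) = 40.

Q* = 264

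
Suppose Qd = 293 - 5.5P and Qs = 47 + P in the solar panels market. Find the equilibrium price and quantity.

Set Qd = Qs: 293 - 5.5P = 47 + P.
246 = 6.5P, so P* = 492/13.
Q* = 293 − 5.5(492/13) = 1103/13.

P* = 492/13, Q* = 1103/13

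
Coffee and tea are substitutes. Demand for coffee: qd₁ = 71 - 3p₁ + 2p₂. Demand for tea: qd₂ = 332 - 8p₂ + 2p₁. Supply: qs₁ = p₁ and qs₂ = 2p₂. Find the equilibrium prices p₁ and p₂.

Market 1: 71 - 3p₁ + 2p₂ = p₁ → 4p₁ - 2p₂ = 71.
Market 2: 10p₂ - 2p₁ = 332.
Eliminating p₂: 10×(1) + 2×(2) gives 36p₁ = 1374, so p₁ = 229/6.
Back-substitute into (2): p₂ = (332 + 2×229/6) / 10 = 245/6.

p₁ = 229/6, p₂ = 245/6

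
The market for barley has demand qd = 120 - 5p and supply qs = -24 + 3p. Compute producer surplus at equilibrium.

Equilibrium: 120 - 5p = -24 + 3p gives p* = 18, q* = 30.
Supply starts at p = 8 (where qs = 0).
PS = ½(18 − 8)(30) = 150.

Producer surplus = 150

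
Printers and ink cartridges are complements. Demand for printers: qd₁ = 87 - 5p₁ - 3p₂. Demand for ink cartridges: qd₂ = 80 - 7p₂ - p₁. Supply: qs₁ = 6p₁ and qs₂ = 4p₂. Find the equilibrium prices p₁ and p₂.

Market 1: 87 - 5p₁ - 3p₂ = 6p₁ → 11p₁ + 3p₂ = 87.
Market 2: 11p₂ + p₁ = 80.
Eliminating p₂: 11×(1) − 3×(2) gives 118p₁ = 717, so p₁ = 717/118.
Back-substitute into (2): p₂ = (80 − 1×717/118) / 11 = 793/118.

p₁ = 717/118, p₂ = 793/118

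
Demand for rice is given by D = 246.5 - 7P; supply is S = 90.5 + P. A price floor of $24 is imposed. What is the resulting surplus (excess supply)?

Surplus = 36

Equilibrium price would be P* = 19.5, so the floor at 24 binds.
At P = 24: D = 78.5, S = 114.5.
Surplus = 114.5 − 78.5 = 36.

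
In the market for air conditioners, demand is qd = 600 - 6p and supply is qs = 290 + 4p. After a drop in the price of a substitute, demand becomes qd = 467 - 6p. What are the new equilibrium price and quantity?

p' = 17.7, q' = 360.8

Original equilibrium: p* = 31, q* = 414.
New equilibrium: 467 - 6p = 290 + 4p, so 177 = 10p and p' = 17.7; q' = 467 − 6(17.7) = 360.8.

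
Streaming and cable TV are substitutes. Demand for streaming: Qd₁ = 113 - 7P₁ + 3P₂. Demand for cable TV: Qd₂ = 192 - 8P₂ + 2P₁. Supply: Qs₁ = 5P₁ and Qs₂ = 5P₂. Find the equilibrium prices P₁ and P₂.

Market 1: 113 - 7P₁ + 3P₂ = 5P₁ → 12P₁ - 3P₂ = 113.
Market 2: 13P₂ - 2P₁ = 192.
Eliminating P₂: 13×(1) + 3×(2) gives 150P₁ = 2045, so P₁ = 409/30.
Back-substitute into (2): P₂ = (192 + 2×409/30) / 13 = 253/15.

P₁ = 409/30, P₂ = 253/15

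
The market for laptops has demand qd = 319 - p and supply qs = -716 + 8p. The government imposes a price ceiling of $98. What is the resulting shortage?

Equilibrium price would be p* = 115, so the ceiling at 98 binds.
At p = 98: qd = 319 − 1(98) = 221, qs = -716 + 8(98) = 68.
Shortage = 221 − 68 = 153.

Shortage = 153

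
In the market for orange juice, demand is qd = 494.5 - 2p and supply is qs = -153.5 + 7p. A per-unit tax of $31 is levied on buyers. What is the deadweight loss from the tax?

Deadweight loss = 6727/9

Pre-tax equilibrium: p* = 72, q* = 350.5.
Tax on buyers shifts demand to qd = 494.5 − 2(p + 31) = 432.5 - 2p.
432.5 - 2p = -153.5 + 7p gives seller price ps = 586/9; buyers pay pb = 586/9 + 31 = 865/9.
New quantity: q = 494.5 − 2(865/9) = 5441/18.
DWL = ½ × 31 × (350.5 − 5441/18) = 6727/9.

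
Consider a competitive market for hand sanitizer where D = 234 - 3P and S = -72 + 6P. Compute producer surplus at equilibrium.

Producer surplus = 1452

Equilibrium: 234 - 3P = -72 + 6P gives P* = 34, Q* = 132.
Supply starts at P = 12 (where S = 0).
PS = ½(34 − 12)(132) = 1452.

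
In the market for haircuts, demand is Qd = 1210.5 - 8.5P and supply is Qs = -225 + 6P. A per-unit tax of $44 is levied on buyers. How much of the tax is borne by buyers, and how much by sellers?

Pre-tax equilibrium: P* = 99, Q* = 369.
Tax on buyers shifts demand to Qd = 1210.5 − 8.5(P + 44) = 836.5 - 8.5P.
836.5 - 8.5P = -225 + 6P gives seller price Ps = 2123/29; buyers pay Pb = 2123/29 + 44 = 3399/29.
New quantity: Q = 1210.5 − 8.5(3399/29) = 6213/29.
Buyer burden = 3399/29 − 99 = 528/29; seller burden = 99 − 2123/29 = 748/29.

Buyers bear 528/29, sellers bear 748/29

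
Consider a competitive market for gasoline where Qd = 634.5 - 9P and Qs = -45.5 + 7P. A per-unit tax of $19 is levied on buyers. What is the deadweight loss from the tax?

Deadweight loss = 710.71875

Pre-tax equilibrium: P* = 42.5, Q* = 252.
Tax on buyers shifts demand to Qd = 634.5 − 9(P + 19) = 463.5 - 9P.
463.5 - 9P = -45.5 + 7P gives seller price Ps = 31.8125; buyers pay Pb = 31.8125 + 19 = 50.8125.
New quantity: Q = 634.5 − 9(50.8125) = 177.1875.
DWL = ½ × 19 × (252 − 177.1875) = 710.71875.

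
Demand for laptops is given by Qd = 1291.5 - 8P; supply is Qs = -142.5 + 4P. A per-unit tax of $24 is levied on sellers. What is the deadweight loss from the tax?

Pre-tax equilibrium: P* = 119.5, Q* = 335.5.
Tax on sellers shifts supply to Qs = -142.5 + 4(P − 24) = -238.5 + 4P.
1291.5 - 8P = -238.5 + 4P gives buyer price Pb = 127.5; sellers receive Ps = 127.5 − 24 = 103.5.
New quantity: Q = 1291.5 − 8(127.5) = 271.5.
DWL = ½ × 24 × (335.5 − 271.5) = 768.

Deadweight loss = 768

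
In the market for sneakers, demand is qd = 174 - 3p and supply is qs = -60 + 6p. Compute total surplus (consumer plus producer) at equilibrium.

Total surplus = 2304

Equilibrium: 174 - 3p = -60 + 6p gives p* = 26, q* = 96.
Demand choke price: p = 58; supply starts at p = 10.
CS = ½(58 − 26)(96) = 1536; PS = ½(26 − 10)(96) = 768.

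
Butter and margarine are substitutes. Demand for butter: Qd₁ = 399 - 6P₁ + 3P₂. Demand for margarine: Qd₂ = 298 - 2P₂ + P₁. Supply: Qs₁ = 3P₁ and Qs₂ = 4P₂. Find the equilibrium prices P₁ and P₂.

P₁ = 1096/17, P₂ = 1027/17

Market 1: 399 - 6P₁ + 3P₂ = 3P₁ → 9P₁ - 3P₂ = 399.
Market 2: 6P₂ - P₁ = 298.
Eliminating P₂: 6×(1) + 3×(2) gives 51P₁ = 3288, so P₁ = 1096/17.
Back-substitute into (2): P₂ = (298 + 1×1096/17) / 6 = 1027/17.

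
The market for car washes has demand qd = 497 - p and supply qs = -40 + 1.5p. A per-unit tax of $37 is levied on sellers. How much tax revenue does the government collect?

Tax revenue = 9620

Pre-tax equilibrium: p* = 214.8, q* = 282.2.
Tax on sellers shifts supply to qs = -40 + 1.5(p − 37) = -95.5 + 1.5p.
497 - p = -95.5 + 1.5p gives buyer price pb = 237; sellers receive ps = 237 − 37 = 200.
New quantity: q = 497 − 1(237) = 260.
Revenue = 37 × 260 = 9620.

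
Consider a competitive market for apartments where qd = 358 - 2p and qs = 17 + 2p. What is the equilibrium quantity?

q* = 187.5

Set qd = qs: 358 - 2p = 17 + 2p.
341 = 4p, so p* = 85.25.
q* = 358 − 2(85.25) = 187.5.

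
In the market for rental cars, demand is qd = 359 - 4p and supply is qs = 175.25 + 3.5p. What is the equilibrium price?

p* = 24.5

Set qd = qs: 359 - 4p = 175.25 + 3.5p.
183.75 = 7.5p, so p* = 24.5.
q* = 359 − 4(24.5) = 261.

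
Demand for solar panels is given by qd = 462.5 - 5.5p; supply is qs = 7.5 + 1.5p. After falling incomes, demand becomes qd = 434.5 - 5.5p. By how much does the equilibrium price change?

Δp = -4

Original equilibrium: p* = 65, q* = 105.
New equilibrium: 434.5 - 5.5p = 7.5 + 1.5p, so 427 = 7p and p' = 61; q' = 434.5 − 5.5(61) = 99.
Change in price: 61 − 65 = -4.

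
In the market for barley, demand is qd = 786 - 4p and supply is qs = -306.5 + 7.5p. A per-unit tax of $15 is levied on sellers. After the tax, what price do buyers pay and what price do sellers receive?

Pre-tax equilibrium: p* = 95, q* = 406.
Tax on sellers shifts supply to qs = -306.5 + 7.5(p − 15) = -419 + 7.5p.
786 - 4p = -419 + 7.5p gives buyer price pb = 2410/23; sellers receive ps = 2410/23 − 15 = 2065/23.
New quantity: q = 786 − 4(2410/23) = 8438/23.

Buyers pay 2410/23, sellers receive 2065/23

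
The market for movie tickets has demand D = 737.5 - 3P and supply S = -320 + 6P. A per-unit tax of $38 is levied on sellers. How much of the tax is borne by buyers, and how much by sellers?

Pre-tax equilibrium: P* = 117.5, Q* = 385.
Tax on sellers shifts supply to S = -320 + 6(P − 38) = -548 + 6P.
737.5 - 3P = -548 + 6P gives buyer price Pb = 857/6; sellers receive Ps = 857/6 − 38 = 629/6.
New quantity: Q = 737.5 − 3(857/6) = 309.
Buyer burden = 857/6 − 117.5 = 76/3; seller burden = 117.5 − 629/6 = 38/3.

Buyers bear 76/3, sellers bear 38/3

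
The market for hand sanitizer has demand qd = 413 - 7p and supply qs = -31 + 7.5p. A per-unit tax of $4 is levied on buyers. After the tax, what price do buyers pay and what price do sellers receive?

Pre-tax equilibrium: p* = 888/29, q* = 5761/29.
Tax on buyers shifts demand to qd = 413 − 7(p + 4) = 385 - 7p.
385 - 7p = -31 + 7.5p gives seller price ps = 832/29; buyers pay pb = 832/29 + 4 = 948/29.
New quantity: q = 413 − 7(948/29) = 5341/29.

Buyers pay 948/29, sellers receive 832/29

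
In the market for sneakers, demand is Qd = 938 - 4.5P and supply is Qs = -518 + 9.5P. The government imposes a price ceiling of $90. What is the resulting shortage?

Equilibrium price would be P* = 104, so the ceiling at 90 binds.
At P = 90: Qd = 938 − 4.5(90) = 533, Qs = -518 + 9.5(90) = 337.
Shortage = 533 − 337 = 196.

Shortage = 196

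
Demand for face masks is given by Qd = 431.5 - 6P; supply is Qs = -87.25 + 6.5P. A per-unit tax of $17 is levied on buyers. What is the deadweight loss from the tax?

Deadweight loss = 450.84

Pre-tax equilibrium: P* = 41.5, Q* = 182.5.
Tax on buyers shifts demand to Qd = 431.5 − 6(P + 17) = 329.5 - 6P.
329.5 - 6P = -87.25 + 6.5P gives seller price Ps = 33.34; buyers pay Pb = 33.34 + 17 = 50.34.
New quantity: Q = 431.5 − 6(50.34) = 129.46.
DWL = ½ × 17 × (182.5 − 129.46) = 450.84.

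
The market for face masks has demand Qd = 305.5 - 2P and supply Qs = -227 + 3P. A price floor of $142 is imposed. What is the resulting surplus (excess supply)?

Equilibrium price would be P* = 106.5, so the floor at 142 binds.
At P = 142: Qd = 21.5, Qs = 199.
Surplus = 199 − 21.5 = 177.5.

Surplus = 177.5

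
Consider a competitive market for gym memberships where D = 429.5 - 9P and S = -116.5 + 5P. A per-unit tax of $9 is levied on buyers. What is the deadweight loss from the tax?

Pre-tax equilibrium: P* = 39, Q* = 78.5.
Tax on buyers shifts demand to D = 429.5 − 9(P + 9) = 348.5 - 9P.
348.5 - 9P = -116.5 + 5P gives seller price Ps = 465/14; buyers pay Pb = 465/14 + 9 = 591/14.
New quantity: Q = 429.5 − 9(591/14) = 347/7.
DWL = ½ × 9 × (78.5 − 347/7) = 3645/28.

Deadweight loss = 3645/28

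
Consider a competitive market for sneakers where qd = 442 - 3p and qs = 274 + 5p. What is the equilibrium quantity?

q* = 379

Set qd = qs: 442 - 3p = 274 + 5p.
168 = 8p, so p* = 21.
q* = 442 − 3(21) = 379.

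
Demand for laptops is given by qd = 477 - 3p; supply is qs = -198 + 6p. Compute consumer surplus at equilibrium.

Consumer surplus = 10584

Equilibrium: 477 - 3p = -198 + 6p gives p* = 75, q* = 252.
Demand choke price (qd = 0): p = 159.
CS = ½(159 − 75)(252) = 10584.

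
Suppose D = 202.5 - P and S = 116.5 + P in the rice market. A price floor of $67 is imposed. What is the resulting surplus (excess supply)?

Surplus = 48

Equilibrium price would be P* = 43, so the floor at 67 binds.
At P = 67: D = 135.5, S = 183.5.
Surplus = 183.5 − 135.5 = 48.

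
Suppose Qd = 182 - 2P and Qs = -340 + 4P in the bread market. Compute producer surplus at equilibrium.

Producer surplus = 8

Equilibrium: 182 - 2P = -340 + 4P gives P* = 87, Q* = 8.
Supply starts at P = 85 (where Qs = 0).
PS = ½(87 − 85)(8) = 8.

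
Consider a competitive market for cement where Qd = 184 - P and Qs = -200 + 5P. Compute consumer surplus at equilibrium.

Equilibrium: 184 - P = -200 + 5P gives P* = 64, Q* = 120.
Demand choke price (Qd = 0): P = 184.
CS = ½(184 − 64)(120) = 7200.

Consumer surplus = 7200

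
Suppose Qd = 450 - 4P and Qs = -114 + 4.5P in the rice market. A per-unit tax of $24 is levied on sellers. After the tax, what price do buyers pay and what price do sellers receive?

Pre-tax equilibrium: P* = 1128/17, Q* = 3138/17.
Tax on sellers shifts supply to Qs = -114 + 4.5(P − 24) = -222 + 4.5P.
450 - 4P = -222 + 4.5P gives buyer price Pb = 1344/17; sellers receive Ps = 1344/17 − 24 = 936/17.
New quantity: Q = 450 − 4(1344/17) = 2274/17.

Buyers pay 1344/17, sellers receive 936/17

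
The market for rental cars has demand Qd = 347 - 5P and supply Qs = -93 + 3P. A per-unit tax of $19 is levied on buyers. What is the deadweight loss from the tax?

Deadweight loss = 338.4375

Pre-tax equilibrium: P* = 55, Q* = 72.
Tax on buyers shifts demand to Qd = 347 − 5(P + 19) = 252 - 5P.
252 - 5P = -93 + 3P gives seller price Ps = 43.125; buyers pay Pb = 43.125 + 19 = 62.125.
New quantity: Q = 347 − 5(62.125) = 36.375.
DWL = ½ × 19 × (72 − 36.375) = 338.4375.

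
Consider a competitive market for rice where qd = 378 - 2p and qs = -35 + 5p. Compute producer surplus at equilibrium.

Producer surplus = 6760

Equilibrium: 378 - 2p = -35 + 5p gives p* = 59, q* = 260.
Supply starts at p = 7 (where qs = 0).
PS = ½(59 − 7)(260) = 6760.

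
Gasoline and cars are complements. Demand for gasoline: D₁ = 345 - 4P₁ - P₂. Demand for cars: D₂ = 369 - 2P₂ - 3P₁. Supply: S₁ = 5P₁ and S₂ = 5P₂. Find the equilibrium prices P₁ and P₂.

Market 1: 345 - 4P₁ - P₂ = 5P₁ → 9P₁ + P₂ = 345.
Market 2: 7P₂ + 3P₁ = 369.
Eliminating P₂: 7×(1) − 1×(2) gives 60P₁ = 2046, so P₁ = 34.1.
Back-substitute into (2): P₂ = (369 − 3×34.1) / 7 = 38.1.

P₁ = 34.1, P₂ = 38.1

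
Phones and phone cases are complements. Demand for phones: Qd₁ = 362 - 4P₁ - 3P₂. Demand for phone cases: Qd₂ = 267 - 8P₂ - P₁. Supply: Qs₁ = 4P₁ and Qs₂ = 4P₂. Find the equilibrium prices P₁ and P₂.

Market 1: 362 - 4P₁ - 3P₂ = 4P₁ → 8P₁ + 3P₂ = 362.
Market 2: 12P₂ + P₁ = 267.
Eliminating P₂: 12×(1) − 3×(2) gives 93P₁ = 3543, so P₁ = 1181/31.
Back-substitute into (2): P₂ = (267 − 1×1181/31) / 12 = 1774/93.

P₁ = 1181/31, P₂ = 1774/93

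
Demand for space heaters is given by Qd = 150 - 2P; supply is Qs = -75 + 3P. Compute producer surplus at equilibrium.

Equilibrium: 150 - 2P = -75 + 3P gives P* = 45, Q* = 60.
Supply starts at P = 25 (where Qs = 0).
PS = ½(45 − 25)(60) = 600.

Producer surplus = 600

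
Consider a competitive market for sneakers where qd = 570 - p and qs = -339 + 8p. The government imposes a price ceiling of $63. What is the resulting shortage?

Shortage = 342

Equilibrium price would be p* = 101, so the ceiling at 63 binds.
At p = 63: qd = 570 − 1(63) = 507, qs = -339 + 8(63) = 165.
Shortage = 507 − 165 = 342.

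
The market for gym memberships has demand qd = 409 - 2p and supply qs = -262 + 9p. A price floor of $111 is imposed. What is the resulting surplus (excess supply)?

Surplus = 550

Equilibrium price would be p* = 61, so the floor at 111 binds.
At p = 111: qd = 187, qs = 737.
Surplus = 737 − 187 = 550.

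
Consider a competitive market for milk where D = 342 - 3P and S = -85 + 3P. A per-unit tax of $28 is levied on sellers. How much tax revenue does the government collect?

Tax revenue = 2422

Pre-tax equilibrium: P* = 427/6, Q* = 128.5.
Tax on sellers shifts supply to S = -85 + 3(P − 28) = -169 + 3P.
342 - 3P = -169 + 3P gives buyer price Pb = 511/6; sellers receive Ps = 511/6 − 28 = 343/6.
New quantity: Q = 342 − 3(511/6) = 86.5.
Revenue = 28 × 86.5 = 2422.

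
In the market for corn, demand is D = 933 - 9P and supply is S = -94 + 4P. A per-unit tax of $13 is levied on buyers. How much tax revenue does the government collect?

Pre-tax equilibrium: P* = 79, Q* = 222.
Tax on buyers shifts demand to D = 933 − 9(P + 13) = 816 - 9P.
816 - 9P = -94 + 4P gives seller price Ps = 70; buyers pay Pb = 70 + 13 = 83.
New quantity: Q = 933 − 9(83) = 186.
Revenue = 13 × 186 = 2418.

Tax revenue = 2418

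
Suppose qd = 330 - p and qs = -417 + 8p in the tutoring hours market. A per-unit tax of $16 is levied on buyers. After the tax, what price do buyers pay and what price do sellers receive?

Pre-tax equilibrium: p* = 83, q* = 247.
Tax on buyers shifts demand to qd = 330 − 1(p + 16) = 314 - p.
314 - p = -417 + 8p gives seller price ps = 731/9; buyers pay pb = 731/9 + 16 = 875/9.
New quantity: q = 330 − 1(875/9) = 2095/9.

Buyers pay 875/9, sellers receive 731/9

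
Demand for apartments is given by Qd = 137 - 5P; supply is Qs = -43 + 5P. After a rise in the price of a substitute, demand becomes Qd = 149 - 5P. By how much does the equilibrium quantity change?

Original equilibrium: P* = 18, Q* = 47.
New equilibrium: 149 - 5P = -43 + 5P, so 192 = 10P and P' = 19.2; Q' = 149 − 5(19.2) = 53.
Change in quantity: 53 − 47 = 6.

ΔQ = 6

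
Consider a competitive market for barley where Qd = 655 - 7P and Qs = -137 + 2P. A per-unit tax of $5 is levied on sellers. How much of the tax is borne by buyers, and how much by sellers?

Pre-tax equilibrium: P* = 88, Q* = 39.
Tax on sellers shifts supply to Qs = -137 + 2(P − 5) = -147 + 2P.
655 - 7P = -147 + 2P gives buyer price Pb = 802/9; sellers receive Ps = 802/9 − 5 = 757/9.
New quantity: Q = 655 − 7(802/9) = 281/9.
Buyer burden = 802/9 − 88 = 10/9; seller burden = 88 − 757/9 = 35/9.

Buyers bear 10/9, sellers bear 35/9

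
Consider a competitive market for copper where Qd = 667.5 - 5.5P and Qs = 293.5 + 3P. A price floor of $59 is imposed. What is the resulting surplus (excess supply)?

Equilibrium price would be P* = 44, so the floor at 59 binds.
At P = 59: Qd = 343, Qs = 470.5.
Surplus = 470.5 − 343 = 127.5.

Surplus = 127.5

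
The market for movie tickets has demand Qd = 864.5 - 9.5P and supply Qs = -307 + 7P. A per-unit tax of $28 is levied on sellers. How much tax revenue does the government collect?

Tax revenue = 71288/33

Pre-tax equilibrium: P* = 71, Q* = 190.
Tax on sellers shifts supply to Qs = -307 + 7(P − 28) = -503 + 7P.
864.5 - 9.5P = -503 + 7P gives buyer price Pb = 2735/33; sellers receive Ps = 2735/33 − 28 = 1811/33.
New quantity: Q = 864.5 − 9.5(2735/33) = 2546/33.
Revenue = 28 × 2546/33 = 71288/33.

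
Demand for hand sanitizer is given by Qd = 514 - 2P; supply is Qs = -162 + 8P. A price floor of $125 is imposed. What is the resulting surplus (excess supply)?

Equilibrium price would be P* = 67.6, so the floor at 125 binds.
At P = 125: Qd = 264, Qs = 838.
Surplus = 838 − 264 = 574.

Surplus = 574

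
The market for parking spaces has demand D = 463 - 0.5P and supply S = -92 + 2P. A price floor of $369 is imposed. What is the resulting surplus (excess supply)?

Surplus = 367.5

Equilibrium price would be P* = 222, so the floor at 369 binds.
At P = 369: D = 278.5, S = 646.
Surplus = 646 − 278.5 = 367.5.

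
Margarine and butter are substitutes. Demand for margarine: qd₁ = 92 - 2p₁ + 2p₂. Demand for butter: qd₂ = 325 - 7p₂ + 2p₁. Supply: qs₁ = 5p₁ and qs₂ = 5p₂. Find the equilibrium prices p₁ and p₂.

p₁ = 21.925, p₂ = 30.7375

Market 1: 92 - 2p₁ + 2p₂ = 5p₁ → 7p₁ - 2p₂ = 92.
Market 2: 12p₂ - 2p₁ = 325.
Eliminating p₂: 12×(1) + 2×(2) gives 80p₁ = 1754, so p₁ = 21.925.
Back-substitute into (2): p₂ = (325 + 2×21.925) / 12 = 30.7375.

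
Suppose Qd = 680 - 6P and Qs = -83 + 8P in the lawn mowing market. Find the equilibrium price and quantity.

P* = 54.5, Q* = 353

Set Qd = Qs: 680 - 6P = -83 + 8P.
763 = 14P, so P* = 54.5.
Q* = 680 − 6(54.5) = 353.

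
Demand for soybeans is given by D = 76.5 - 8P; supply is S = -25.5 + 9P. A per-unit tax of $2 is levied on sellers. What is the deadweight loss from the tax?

Pre-tax equilibrium: P* = 6, Q* = 28.5.
Tax on sellers shifts supply to S = -25.5 + 9(P − 2) = -43.5 + 9P.
76.5 - 8P = -43.5 + 9P gives buyer price Pb = 120/17; sellers receive Ps = 120/17 − 2 = 86/17.
New quantity: Q = 76.5 − 8(120/17) = 681/34.
DWL = ½ × 2 × (28.5 − 681/34) = 144/17.

Deadweight loss = 144/17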